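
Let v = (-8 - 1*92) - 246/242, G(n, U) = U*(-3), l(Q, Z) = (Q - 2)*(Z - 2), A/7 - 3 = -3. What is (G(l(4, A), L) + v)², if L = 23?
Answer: 423207184/14641 ≈ 28906.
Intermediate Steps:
A = 0 (A = 21 + 7*(-3) = 21 - 21 = 0)
l(Q, Z) = (-2 + Q)*(-2 + Z)
G(n, U) = -3*U
v = -12223/121 (v = (-8 - 92) - 246/242 = -100 - 1*123/121 = -100 - 123/121 = -12223/121 ≈ -101.02)
(G(l(4, A), L) + v)² = (-3*23 - 12223/121)² = (-69 - 12223/121)² = (-20572/121)² = 423207184/14641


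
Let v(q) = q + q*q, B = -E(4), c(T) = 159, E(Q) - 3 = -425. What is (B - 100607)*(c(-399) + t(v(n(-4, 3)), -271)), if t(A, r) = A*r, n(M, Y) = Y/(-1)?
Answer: 146971395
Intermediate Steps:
E(Q) = -422 (E(Q) = 3 - 425 = -422)
n(M, Y) = -Y (n(M, Y) = Y*(-1) = -Y)
B = 422 (B = -1*(-422) = 422)
v(q) = q + q**2
(B - 100607)*(c(-399) + t(v(n(-4, 3)), -271)) = (422 - 100607)*(159 + ((-1*3)*(1 - 1*3))*(-271)) = -100185*(159 - 3*(1 - 3)*(-271)) = -100185*(159 - 3*(-2)*(-271)) = -100185*(159 + 6*(-271)) = -100185*(159 - 1626) = -100185*(-1467) = 146971395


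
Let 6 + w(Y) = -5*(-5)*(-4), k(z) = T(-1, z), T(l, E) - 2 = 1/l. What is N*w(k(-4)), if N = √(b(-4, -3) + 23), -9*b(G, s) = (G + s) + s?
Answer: -106*√217/3 ≈ -520.49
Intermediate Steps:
T(l, E) = 2 + 1/l
b(G, s) = -2*s/9 - G/9 (b(G, s) = -((G + s) + s)/9 = -(G + 2*s)/9 = -2*s/9 - G/9)
N = √217/3 (N = √((-2/9*(-3) - ⅑*(-4)) + 23) = √((⅔ + 4/9) + 23) = √(10/9 + 23) = √(217/9) = √217/3 ≈ 4.9103)
k(z) = 1 (k(z) = 2 + 1/(-1) = 2 - 1 = 1)
w(Y) = -106 (w(Y) = -6 - 5*(-5)*(-4) = -6 + 25*(-4) = -6 - 100 = -106)
N*w(k(-4)) = (√217/3)*(-106) = -106*√217/3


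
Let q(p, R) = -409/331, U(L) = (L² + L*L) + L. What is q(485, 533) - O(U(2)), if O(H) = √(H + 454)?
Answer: -409/331 - 4*√29 ≈ -22.776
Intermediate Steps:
U(L) = L + 2*L² (U(L) = (L² + L²) + L = 2*L² + L = L + 2*L²)
O(H) = √(454 + H)
q(p, R) = -409/331 (q(p, R) = -409*1/331 = -409/331)
q(485, 533) - O(U(2)) = -409/331 - √(454 + 2*(1 + 2*2)) = -409/331 - √(454 + 2*(1 + 4)) = -409/331 - √(454 + 2*5) = -409/331 - √(454 + 10) = -409/331 - √464 = -409/331 - 4*√29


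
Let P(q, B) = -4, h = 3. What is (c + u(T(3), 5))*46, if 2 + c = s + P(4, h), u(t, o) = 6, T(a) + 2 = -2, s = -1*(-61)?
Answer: 2806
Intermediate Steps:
s = 61
T(a) = -4 (T(a) = -2 - 2 = -4)
c = 55 (c = -2 + (61 - 4) = -2 + 57 = 55)
(c + u(T(3), 5))*46 = (55 + 6)*46 = 61*46 = 2806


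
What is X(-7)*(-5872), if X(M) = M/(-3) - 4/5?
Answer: -135056/15 ≈ -9003.7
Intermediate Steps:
X(M) = -⅘ - M/3 (X(M) = M*(-⅓) - 4*⅕ = -M/3 - ⅘ = -⅘ - M/3)
X(-7)*(-5872) = (-⅘ - ⅓*(-7))*(-5872) = (-⅘ + 7/3)*(-5872) = (23/15)*(-5872) = -135056/15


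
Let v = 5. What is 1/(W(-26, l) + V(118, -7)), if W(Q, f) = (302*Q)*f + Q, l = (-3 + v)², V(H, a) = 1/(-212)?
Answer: -212/6664009 ≈ -3.1813e-5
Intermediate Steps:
V(H, a) = -1/212
l = 4 (l = (-3 + 5)² = 2² = 4)
W(Q, f) = Q + 302*Q*f (W(Q, f) = 302*Q*f + Q = Q + 302*Q*f)
1/(W(-26, l) + V(118, -7)) = 1/(-26*(1 + 302*4) - 1/212) = 1/(-26*(1 + 1208) - 1/212) = 1/(-26*1209 - 1/212) = 1/(-31434 - 1/212) = 1/(-6664009/212) = -212/6664009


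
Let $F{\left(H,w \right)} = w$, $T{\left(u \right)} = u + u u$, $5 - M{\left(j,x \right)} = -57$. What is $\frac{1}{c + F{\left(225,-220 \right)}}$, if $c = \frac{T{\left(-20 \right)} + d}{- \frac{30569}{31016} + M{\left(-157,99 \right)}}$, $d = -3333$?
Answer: $- \frac{1892423}{507923308} \approx -0.0037258$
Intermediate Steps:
$M{\left(j,x \right)} = 62$ ($M{\left(j,x \right)} = 5 - -57 = 5 + 57 = 62$)
$T{\left(u \right)} = u + u^{2}$
$c = - \frac{91590248}{1892423}$ ($c = \frac{- 20 \left(1 - 20\right) - 3333}{- \frac{30569}{31016} + 62} = \frac{\left(-20\right) \left(-19\right) - 3333}{\left(-30569\right) \frac{1}{31016} + 62} = \frac{380 - 3333}{- \frac{30569}{31016} + 62} = - \frac{2953}{\frac{1892423}{31016}} = \left(-2953\right) \frac{31016}{1892423} = - \frac{91590248}{1892423} \approx -48.398$)
$\frac{1}{c + F{\left(225,-220 \right)}} = \frac{1}{- \frac{91590248}{1892423} - 220} = \frac{1}{- \frac{507923308}{1892423}} = - \frac{1892423}{507923308}$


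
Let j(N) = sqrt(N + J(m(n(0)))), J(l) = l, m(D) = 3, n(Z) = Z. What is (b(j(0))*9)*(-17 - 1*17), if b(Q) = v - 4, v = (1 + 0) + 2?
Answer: 306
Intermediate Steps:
v = 3 (v = 1 + 2 = 3)
j(N) = sqrt(3 + N) (j(N) = sqrt(N + 3) = sqrt(3 + N))
b(Q) = -1 (b(Q) = 3 - 4 = -1)
(b(j(0))*9)*(-17 - 1*17) = (-1*9)*(-17 - 1*17) = -9*(-17 - 17) = -9*(-34) = 306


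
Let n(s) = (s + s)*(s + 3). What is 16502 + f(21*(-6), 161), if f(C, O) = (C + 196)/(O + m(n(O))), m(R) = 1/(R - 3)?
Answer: 70148599281/4250803 ≈ 16502.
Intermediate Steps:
n(s) = 2*s*(3 + s) (n(s) = (2*s)*(3 + s) = 2*s*(3 + s))
m(R) = 1/(-3 + R)
f(C, O) = (196 + C)/(O + 1/(-3 + 2*O*(3 + O))) (f(C, O) = (C + 196)/(O + 1/(-3 + 2*O*(3 + O))) = (196 + C)/(O + 1/(-3 + 2*O*(3 + O))))
16502 + f(21*(-6), 161) = 16502 + (-3 + 2*161*(3 + 161))*(196 + 21*(-6))/(1 + 161*(-3 + 2*161*(3 + 161))) = 16502 + (-3 + 2*161*164)*(196 - 126)/(1 + 161*(-3 + 2*161*164)) = 16502 + (-3 + 52808)*70/(1 + 161*(-3 + 52808)) = 16502 + 52805*70/(1 + 161*52805) = 16502 + 52805*70/(1 + 8501605) = 16502 + 52805*70/8501606 = 16502 + (1/8501606)*52805*70 = 16502 + 1848175/4250803 = 70148599281/4250803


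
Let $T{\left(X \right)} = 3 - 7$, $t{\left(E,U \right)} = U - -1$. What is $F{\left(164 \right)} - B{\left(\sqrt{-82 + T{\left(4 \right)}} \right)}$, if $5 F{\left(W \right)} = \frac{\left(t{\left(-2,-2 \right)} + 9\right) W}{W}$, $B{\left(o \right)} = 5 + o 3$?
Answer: $- \frac{17}{5} - 3 i \sqrt{86} \approx -3.4 - 27.821 i$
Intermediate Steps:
$t{\left(E,U \right)} = 1 + U$ ($t{\left(E,U \right)} = U + 1 = 1 + U$)
$T{\left(X \right)} = -4$ ($T{\left(X \right)} = 3 - 7 = -4$)
$B{\left(o \right)} = 5 + 3 o$
$F{\left(W \right)} = \frac{8}{5}$ ($F{\left(W \right)} = \frac{\left(\left(1 - 2\right) + 9\right) W \frac{1}{W}}{5} = \frac{\left(-1 + 9\right) W \frac{1}{W}}{5} = \frac{8 W \frac{1}{W}}{5} = \frac{1}{5} \cdot 8 = \frac{8}{5}$)
$F{\left(164 \right)} - B{\left(\sqrt{-82 + T{\left(4 \right)}} \right)} = \frac{8}{5} - \left(5 + 3 \sqrt{-82 - 4}\right) = \frac{8}{5} - \left(5 + 3 \sqrt{-86}\right) = \frac{8}{5} - \left(5 + 3 i \sqrt{86}\right) = - \frac{17}{5} - 3 i \sqrt{86}$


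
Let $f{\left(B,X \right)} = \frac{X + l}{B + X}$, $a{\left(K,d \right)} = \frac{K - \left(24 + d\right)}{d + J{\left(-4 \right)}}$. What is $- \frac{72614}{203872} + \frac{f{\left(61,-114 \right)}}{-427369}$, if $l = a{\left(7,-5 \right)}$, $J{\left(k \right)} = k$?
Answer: $- \frac{2467155773365}{6926721535056} \approx -0.35618$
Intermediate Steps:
$a{\left(K,d \right)} = \frac{-24 + K - d}{-4 + d}$ ($a{\left(K,d \right)} = \frac{K - \left(24 + d\right)}{d - 4} = \frac{-24 + K - d}{-4 + d}$)
$l = \frac{4}{3}$ ($l = \frac{-24 + 7 - -5}{-4 - 5} = \frac{-24 + 7 + 5}{-9} = \left(- \frac{1}{9}\right) \left(-12\right) = \frac{4}{3} \approx 1.3333$)
$f{\left(B,X \right)} = \frac{\frac{4}{3} + X}{B + X}$ ($f{\left(B,X \right)} = \frac{X + \frac{4}{3}}{B + X} = \frac{\frac{4}{3} + X}{B + X}$)
$- \frac{72614}{203872} + \frac{f{\left(61,-114 \right)}}{-427369} = - \frac{72614}{203872} + \frac{\frac{1}{61 - 114} \left(\frac{4}{3} - 114\right)}{-427369} = \left(-72614\right) \frac{1}{203872} + \frac{1}{-53} \left(- \frac{338}{3}\right) \left(- \frac{1}{427369}\right) = - \frac{36307}{101936} + \left(- \frac{1}{53}\right) \left(- \frac{338}{3}\right) \left(- \frac{1}{427369}\right) = - \frac{36307}{101936} + \frac{338}{159} \left(- \frac{1}{427369}\right) = - \frac{36307}{101936} - \frac{338}{67951671} = - \frac{2467155773365}{6926721535056}$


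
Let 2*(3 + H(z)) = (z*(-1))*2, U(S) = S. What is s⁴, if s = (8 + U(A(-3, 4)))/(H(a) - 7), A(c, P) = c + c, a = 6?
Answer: 1/4096 ≈ 0.00024414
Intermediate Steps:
A(c, P) = 2*c
H(z) = -3 - z (H(z) = -3 + ((z*(-1))*2)/2 = -3 + (-z*2)/2 = -3 + (-2*z)/2 = -3 - z)
s = -⅛ (s = (8 + 2*(-3))/((-3 - 1*6) - 7) = (8 - 6)/((-3 - 6) - 7) = 2/(-9 - 7) = 2/(-16) = 2*(-1/16) = -⅛ ≈ -0.12500)
s⁴ = (-⅛)⁴ = 1/4096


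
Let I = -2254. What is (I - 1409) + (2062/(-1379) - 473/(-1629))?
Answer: -8231236964/2246391 ≈ -3664.2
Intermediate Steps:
(I - 1409) + (2062/(-1379) - 473/(-1629)) = (-2254 - 1409) + (2062/(-1379) - 473/(-1629)) = -3663 + (2062*(-1/1379) - 473*(-1/1629)) = -3663 + (-2062/1379 + 473/1629) = -3663 - 2706731/2246391 = -8231236964/2246391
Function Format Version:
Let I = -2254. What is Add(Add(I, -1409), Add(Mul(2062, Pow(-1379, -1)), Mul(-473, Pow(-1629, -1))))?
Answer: Rational(-8231236964, 2246391) ≈ -3664.2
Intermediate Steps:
Add(Add(I, -1409), Add(Mul(2062, Pow(-1379, -1)), Mul(-473, Pow(-1629, -1)))) = Add(Add(-2254, -1409), Add(Mul(2062, Pow(-1379, -1)), Mul(-473, Pow(-1629, -1)))) = Add(-3663, Add(Mul(2062, Rational(-1, 1379)), Mul(-473, Rational(-1, 1629)))) = Add(-3663, Add(Rational(-2062, 1379), Rational(473, 1629))) = Add(-3663, Rational(-2706731, 2246391)) = Rational(-8231236964, 2246391)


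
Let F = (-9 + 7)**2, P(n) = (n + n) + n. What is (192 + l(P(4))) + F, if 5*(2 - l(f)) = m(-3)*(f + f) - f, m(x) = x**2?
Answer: 786/5 ≈ 157.20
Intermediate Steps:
P(n) = 3*n (P(n) = 2*n + n = 3*n)
F = 4 (F = (-2)**2 = 4)
l(f) = 2 - 17*f/5 (l(f) = 2 - ((-3)**2*(f + f) - f)/5 = 2 - (9*(2*f) - f)/5 = 2 - (18*f - f)/5 = 2 - 17*f/5)
(192 + l(P(4))) + F = (192 + (2 - 51*4/5)) + 4 = (192 + (2 - 17/5*12)) + 4 = (192 + (2 - 204/5)) + 4 = (192 - 194/5) + 4 = 766/5 + 4 = 786/5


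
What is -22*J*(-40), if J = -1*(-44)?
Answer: 38720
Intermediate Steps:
J = 44
-22*J*(-40) = -22*44*(-40) = -968*(-40) = 38720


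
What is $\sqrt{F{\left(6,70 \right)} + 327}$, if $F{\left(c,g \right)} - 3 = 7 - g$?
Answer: $\sqrt{267} \approx 16.34$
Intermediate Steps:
$F{\left(c,g \right)} = 10 - g$ ($F{\left(c,g \right)} = 3 - \left(-7 + g\right) = 10 - g$)
$\sqrt{F{\left(6,70 \right)} + 327} = \sqrt{\left(10 - 70\right) + 327} = \sqrt{-60 + 327} = \sqrt{267}$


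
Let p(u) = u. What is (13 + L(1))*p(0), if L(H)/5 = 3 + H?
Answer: 0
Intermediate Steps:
L(H) = 15 + 5*H (L(H) = 5*(3 + H) = 15 + 5*H)
(13 + L(1))*p(0) = (13 + (15 + 5*1))*0 = (13 + (15 + 5))*0 = (13 + 20)*0 = 33*0 = 0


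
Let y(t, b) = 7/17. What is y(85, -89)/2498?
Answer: 7/42466 ≈ 0.00016484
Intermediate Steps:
y(t, b) = 7/17 (y(t, b) = 7*(1/17) = 7/17)
y(85, -89)/2498 = (7/17)/2498 = (7/17)*(1/2498) = 7/42466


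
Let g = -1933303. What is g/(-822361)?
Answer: 1933303/822361 ≈ 2.3509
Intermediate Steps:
g/(-822361) = -1933303/(-822361) = -1933303*(-1/822361) = 1933303/822361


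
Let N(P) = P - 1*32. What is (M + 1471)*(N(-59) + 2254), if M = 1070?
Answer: 5496183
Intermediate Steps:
N(P) = -32 + P (N(P) = P - 32 = -32 + P)
(M + 1471)*(N(-59) + 2254) = (1070 + 1471)*((-32 - 59) + 2254) = 2541*(-91 + 2254) = 2541*2163 = 5496183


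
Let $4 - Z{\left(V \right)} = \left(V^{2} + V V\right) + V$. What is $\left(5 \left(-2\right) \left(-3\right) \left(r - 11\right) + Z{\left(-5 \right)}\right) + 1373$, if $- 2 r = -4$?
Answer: $1062$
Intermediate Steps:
$r = 2$ ($r = \left(- \frac{1}{2}\right) \left(-4\right) = 2$)
$Z{\left(V \right)} = 4 - V - 2 V^{2}$ ($Z{\left(V \right)} = 4 - \left(\left(V^{2} + V V\right) + V\right) = 4 - \left(\left(V^{2} + V^{2}\right) + V\right) = 4 - \left(2 V^{2} + V\right) = 4 - \left(V + 2 V^{2}\right) = 4 - V - 2 V^{2}$)
$\left(5 \left(-2\right) \left(-3\right) \left(r - 11\right) + Z{\left(-5 \right)}\right) + 1373 = \left(5 \left(-2\right) \left(-3\right) \left(2 - 11\right) - \left(-9 + 50\right)\right) + 1373 = \left(\left(-10\right) \left(-3\right) \left(-9\right) + \left(4 + 5 - 50\right)\right) + 1373 = \left(30 \left(-9\right) + \left(4 + 5 - 50\right)\right) + 1373 = \left(-270 - 41\right) + 1373 = -311 + 1373 = 1062$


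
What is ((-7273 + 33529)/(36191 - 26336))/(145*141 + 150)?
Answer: 8752/67654575 ≈ 0.00012936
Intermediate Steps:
((-7273 + 33529)/(36191 - 26336))/(145*141 + 150) = (26256/9855)/(20445 + 150) = (26256*(1/9855))/20595 = (8752/3285)*(1/20595) = 8752/67654575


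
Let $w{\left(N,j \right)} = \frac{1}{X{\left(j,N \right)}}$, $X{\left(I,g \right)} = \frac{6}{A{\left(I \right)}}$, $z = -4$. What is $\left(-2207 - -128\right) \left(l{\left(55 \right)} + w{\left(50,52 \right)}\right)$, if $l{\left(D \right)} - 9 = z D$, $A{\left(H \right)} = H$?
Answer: $420651$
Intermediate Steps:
$X{\left(I,g \right)} = \frac{6}{I}$
$l{\left(D \right)} = 9 - 4 D$
$w{\left(N,j \right)} = \frac{j}{6}$ ($w{\left(N,j \right)} = \frac{1}{6 \frac{1}{j}} = \frac{j}{6}$)
$\left(-2207 - -128\right) \left(l{\left(55 \right)} + w{\left(50,52 \right)}\right) = \left(-2207 - -128\right) \left(\left(9 - 220\right) + \frac{1}{6} \cdot 52\right) = \left(-2207 + 128\right) \left(\left(9 - 220\right) + \frac{26}{3}\right) = - 2079 \left(-211 + \frac{26}{3}\right) = \left(-2079\right) \left(- \frac{607}{3}\right) = 420651$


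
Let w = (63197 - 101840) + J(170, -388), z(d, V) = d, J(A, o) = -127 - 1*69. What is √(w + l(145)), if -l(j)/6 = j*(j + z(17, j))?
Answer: I*√179779 ≈ 424.0*I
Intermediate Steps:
J(A, o) = -196 (J(A, o) = -127 - 69 = -196)
w = -38839 (w = (63197 - 101840) - 196 = -38643 - 196 = -38839)
l(j) = -6*j*(17 + j) (l(j) = -6*j*(j + 17) = -6*j*(17 + j))
√(w + l(145)) = √(-38839 - 6*145*(17 + 145)) = √(-38839 - 6*145*162) = √(-38839 - 140940) = √(-179779) = I*√179779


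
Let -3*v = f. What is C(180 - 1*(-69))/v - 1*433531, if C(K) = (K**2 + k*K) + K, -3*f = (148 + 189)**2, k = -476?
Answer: -49236188605/113569 ≈ -4.3354e+5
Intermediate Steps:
f = -113569/3 (f = -(148 + 189)**2/3 = -1/3*337**2 = -1/3*113569 = -113569/3 ≈ -37856.)
v = 113569/9 (v = -1/3*(-113569/3) = 113569/9 ≈ 12619.)
C(K) = K**2 - 475*K (C(K) = (K**2 - 476*K) + K = K**2 - 475*K)
C(180 - 1*(-69))/v - 1*433531 = ((180 - 1*(-69))*(-475 + (180 - 1*(-69))))/(113569/9) - 1*433531 = ((180 + 69)*(-475 + (180 + 69)))*(9/113569) - 433531 = (249*(-475 + 249))*(9/113569) - 433531 = (249*(-226))*(9/113569) - 433531 = -56274*9/113569 - 433531 = -506466/113569 - 433531 = -49236188605/113569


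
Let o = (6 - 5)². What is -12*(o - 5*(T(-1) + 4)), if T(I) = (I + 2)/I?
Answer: 168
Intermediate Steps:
T(I) = (2 + I)/I
o = 1 (o = 1² = 1)
-12*(o - 5*(T(-1) + 4)) = -12*(1 - 5*((2 - 1)/(-1) + 4)) = -12*(1 - 5*(-1*1 + 4)) = -12*(1 - 5*(-1 + 4)) = -12*(1 - 5*3) = -12*(1 - 15) = -12*(-14) = 168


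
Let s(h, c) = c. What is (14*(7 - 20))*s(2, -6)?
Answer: 1092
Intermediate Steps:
(14*(7 - 20))*s(2, -6) = (14*(7 - 20))*(-6) = (14*(-13))*(-6) = -182*(-6) = 1092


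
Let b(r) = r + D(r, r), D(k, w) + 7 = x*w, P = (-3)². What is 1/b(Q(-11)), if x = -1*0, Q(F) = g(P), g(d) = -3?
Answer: -⅒ ≈ -0.10000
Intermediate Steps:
P = 9
Q(F) = -3
x = 0
D(k, w) = -7 (D(k, w) = -7 + 0*w = -7 + 0 = -7)
b(r) = -7 + r (b(r) = r - 7 = -7 + r)
1/b(Q(-11)) = 1/(-7 - 3) = 1/(-10) = -⅒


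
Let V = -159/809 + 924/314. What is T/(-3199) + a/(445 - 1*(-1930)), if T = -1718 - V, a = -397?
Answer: 51109470048/137856734875 ≈ 0.37074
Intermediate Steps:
V = 348795/127013 (V = -159*1/809 + 924*(1/314) = -159/809 + 462/157 = 348795/127013 ≈ 2.7461)
T = -218557129/127013 (T = -1718 - 1*348795/127013 = -1718 - 348795/127013 = -218557129/127013 ≈ -1720.7)
T/(-3199) + a/(445 - 1*(-1930)) = -218557129/127013/(-3199) - 397/(445 - 1*(-1930)) = -218557129/127013*(-1/3199) - 397/(445 + 1930) = 31222447/58044941 - 397/2375 = 51109470048/137856734875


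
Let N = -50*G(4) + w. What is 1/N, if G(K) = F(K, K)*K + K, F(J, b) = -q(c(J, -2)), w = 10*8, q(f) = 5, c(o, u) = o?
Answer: 1/880 ≈ 0.0011364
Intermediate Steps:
w = 80
F(J, b) = -5 (F(J, b) = -1*5 = -5)
G(K) = -4*K (G(K) = -5*K + K = -4*K)
N = 880 (N = -(-200)*4 + 80 = -50*(-16) + 80 = 800 + 80 = 880)
1/N = 1/880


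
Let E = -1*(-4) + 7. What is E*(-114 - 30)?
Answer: -1584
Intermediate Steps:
E = 11 (E = 4 + 7 = 11)
E*(-114 - 30) = 11*(-114 - 30) = 11*(-144) = -1584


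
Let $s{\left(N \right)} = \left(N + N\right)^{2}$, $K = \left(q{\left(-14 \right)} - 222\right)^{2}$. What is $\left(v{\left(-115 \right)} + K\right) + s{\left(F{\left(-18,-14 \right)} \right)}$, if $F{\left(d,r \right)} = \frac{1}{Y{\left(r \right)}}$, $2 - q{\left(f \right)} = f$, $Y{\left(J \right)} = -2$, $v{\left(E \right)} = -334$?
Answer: $42103$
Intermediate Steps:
$q{\left(f \right)} = 2 - f$
$F{\left(d,r \right)} = - \frac{1}{2}$ ($F{\left(d,r \right)} = \frac{1}{-2} = - \frac{1}{2}$)
$K = 42436$ ($K = \left(\left(2 - -14\right) - 222\right)^{2} = \left(\left(2 + 14\right) - 222\right)^{2} = \left(16 - 222\right)^{2} = \left(-206\right)^{2} = 42436$)
$s{\left(N \right)} = 4 N^{2}$ ($s{\left(N \right)} = \left(2 N\right)^{2} = 4 N^{2}$)
$\left(v{\left(-115 \right)} + K\right) + s{\left(F{\left(-18,-14 \right)} \right)} = \left(-334 + 42436\right) + 4 \left(- \frac{1}{2}\right)^{2} = 42102 + 4 \cdot \frac{1}{4} = 42102 + 1 = 42103$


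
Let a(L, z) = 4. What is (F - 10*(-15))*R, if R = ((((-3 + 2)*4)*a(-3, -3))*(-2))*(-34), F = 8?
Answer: -171904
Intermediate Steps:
R = -1088 (R = ((((-3 + 2)*4)*4)*(-2))*(-34) = ((-1*4*4)*(-2))*(-34) = (-4*4*(-2))*(-34) = -16*(-2)*(-34) = 32*(-34) = -1088)
(F - 10*(-15))*R = (8 - 10*(-15))*(-1088) = (8 + 150)*(-1088) = 158*(-1088) = -171904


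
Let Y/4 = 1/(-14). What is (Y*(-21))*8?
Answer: 48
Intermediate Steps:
Y = -2/7 (Y = 4/(-14) = 4*(-1/14) = -2/7 ≈ -0.28571)
(Y*(-21))*8 = -2/7*(-21)*8 = 6*8 = 48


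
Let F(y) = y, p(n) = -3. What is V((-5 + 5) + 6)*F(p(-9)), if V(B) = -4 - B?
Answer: 30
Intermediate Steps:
V((-5 + 5) + 6)*F(p(-9)) = (-4 - ((-5 + 5) + 6))*(-3) = (-4 - (0 + 6))*(-3) = (-4 - 1*6)*(-3) = (-4 - 6)*(-3) = -10*(-3) = 30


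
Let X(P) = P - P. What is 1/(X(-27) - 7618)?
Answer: -1/7618 ≈ -0.00013127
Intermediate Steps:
X(P) = 0
1/(X(-27) - 7618) = 1/(0 - 7618) = 1/(-7618) = -1/7618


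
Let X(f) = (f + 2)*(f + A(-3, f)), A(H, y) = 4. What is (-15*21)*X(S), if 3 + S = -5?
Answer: -7560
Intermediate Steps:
S = -8 (S = -3 - 5 = -8)
X(f) = (2 + f)*(4 + f) (X(f) = (f + 2)*(f + 4) = (2 + f)*(4 + f))
(-15*21)*X(S) = (-15*21)*(8 + (-8)² + 6*(-8)) = -315*(8 + 64 - 48) = -315*24 = -7560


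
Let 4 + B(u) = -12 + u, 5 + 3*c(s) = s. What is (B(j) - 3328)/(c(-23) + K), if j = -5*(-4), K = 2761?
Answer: -9972/8255 ≈ -1.2080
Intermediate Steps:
c(s) = -5/3 + s/3
j = 20
B(u) = -16 + u (B(u) = -4 + (-12 + u) = -16 + u)
(B(j) - 3328)/(c(-23) + K) = ((-16 + 20) - 3328)/((-5/3 + (⅓)*(-23)) + 2761) = (4 - 3328)/((-5/3 - 23/3) + 2761) = -3324/(-28/3 + 2761) = -3324/8255/3 = -3324*3/8255 = -9972/8255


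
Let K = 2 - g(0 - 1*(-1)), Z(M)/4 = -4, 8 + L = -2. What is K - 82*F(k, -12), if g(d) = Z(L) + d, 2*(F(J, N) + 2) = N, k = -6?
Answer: 673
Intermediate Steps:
L = -10 (L = -8 - 2 = -10)
F(J, N) = -2 + N/2
Z(M) = -16 (Z(M) = 4*(-4) = -16)
g(d) = -16 + d
K = 17 (K = 2 - (-16 + (0 - 1*(-1))) = 2 - (-16 + (0 + 1)) = 2 - (-16 + 1) = 2 - 1*(-15) = 2 + 15 = 17)
K - 82*F(k, -12) = 17 - 82*(-2 + (½)*(-12)) = 17 - 82*(-2 - 6) = 17 - 82*(-8) = 17 + 656 = 673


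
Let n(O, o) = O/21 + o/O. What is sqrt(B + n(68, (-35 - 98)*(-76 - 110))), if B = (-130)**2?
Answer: sqrt(8802663954)/714 ≈ 131.40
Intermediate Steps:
B = 16900
n(O, o) = O/21 + o/O (n(O, o) = O*(1/21) + o/O = O/21 + o/O)
sqrt(B + n(68, (-35 - 98)*(-76 - 110))) = sqrt(16900 + ((1/21)*68 + ((-35 - 98)*(-76 - 110))/68)) = sqrt(16900 + (68/21 - 133*(-186)*(1/68))) = sqrt(16900 + (68/21 + 24738*(1/68))) = sqrt(16900 + (68/21 + 12369/34)) = sqrt(16900 + 262061/714) = sqrt(12328661/714) = sqrt(8802663954)/714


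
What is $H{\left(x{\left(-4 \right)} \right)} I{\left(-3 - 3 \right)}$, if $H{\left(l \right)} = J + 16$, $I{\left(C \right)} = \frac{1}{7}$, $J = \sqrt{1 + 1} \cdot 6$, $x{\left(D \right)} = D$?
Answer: $\frac{16}{7} + \frac{6 \sqrt{2}}{7} \approx 3.4979$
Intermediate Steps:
$J = 6 \sqrt{2}$ ($J = \sqrt{2} \cdot 6 = 6 \sqrt{2} \approx 8.4853$)
$I{\left(C \right)} = \frac{1}{7}$
$H{\left(l \right)} = 16 + 6 \sqrt{2}$ ($H{\left(l \right)} = 6 \sqrt{2} + 16 = 16 + 6 \sqrt{2}$)
$H{\left(x{\left(-4 \right)} \right)} I{\left(-3 - 3 \right)} = \left(16 + 6 \sqrt{2}\right) \frac{1}{7} = \frac{16}{7} + \frac{6 \sqrt{2}}{7}$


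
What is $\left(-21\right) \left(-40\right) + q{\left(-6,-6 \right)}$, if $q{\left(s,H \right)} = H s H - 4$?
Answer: $620$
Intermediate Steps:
$q{\left(s,H \right)} = -4 + s H^{2}$ ($q{\left(s,H \right)} = s H^{2} - 4 = -4 + s H^{2}$)
$\left(-21\right) \left(-40\right) + q{\left(-6,-6 \right)} = \left(-21\right) \left(-40\right) - \left(4 + 6 \left(-6\right)^{2}\right) = 840 - 220 = 620$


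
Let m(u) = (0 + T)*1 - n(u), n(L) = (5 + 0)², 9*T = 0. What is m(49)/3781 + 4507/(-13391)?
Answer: -17375742/50631371 ≈ -0.34318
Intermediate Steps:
T = 0 (T = (⅑)*0 = 0)
n(L) = 25 (n(L) = 5² = 25)
m(u) = -25 (m(u) = (0 + 0)*1 - 1*25 = 0*1 - 25 = 0 - 25 = -25)
m(49)/3781 + 4507/(-13391) = -25/3781 + 4507/(-13391) = -25*1/3781 + 4507*(-1/13391) = -25/3781 - 4507/13391 = -17375742/50631371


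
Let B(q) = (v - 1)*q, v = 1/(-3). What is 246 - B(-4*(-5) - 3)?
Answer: 806/3 ≈ 268.67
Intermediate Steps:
v = -⅓ ≈ -0.33333
B(q) = -4*q/3 (B(q) = (-⅓ - 1)*q = -4*q/3)
246 - B(-4*(-5) - 3) = 246 - (-4)*(-4*(-5) - 3)/3 = 246 - (-4)*(20 - 3)/3 = 246 - (-4)*17/3 = 246 - 1*(-68/3) = 246 + 68/3 = 806/3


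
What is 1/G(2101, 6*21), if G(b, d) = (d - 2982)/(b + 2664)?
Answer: -4765/2856 ≈ -1.6684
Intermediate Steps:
G(b, d) = (-2982 + d)/(2664 + b)
1/G(2101, 6*21) = 1/((-2982 + 6*21)/(2664 + 2101)) = 1/((-2982 + 126)/4765) = 1/((1/4765)*(-2856)) = 1/(-2856/4765) = -4765/2856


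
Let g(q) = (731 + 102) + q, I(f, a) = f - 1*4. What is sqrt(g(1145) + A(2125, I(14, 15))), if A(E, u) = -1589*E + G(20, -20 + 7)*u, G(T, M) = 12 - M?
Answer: 3*I*sqrt(374933) ≈ 1837.0*I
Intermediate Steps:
I(f, a) = -4 + f (I(f, a) = f - 4 = -4 + f)
A(E, u) = -1589*E + 25*u (A(E, u) = -1589*E + (12 - (-20 + 7))*u = -1589*E + (12 - 1*(-13))*u = -1589*E + (12 + 13)*u = -1589*E + 25*u)
g(q) = 833 + q
sqrt(g(1145) + A(2125, I(14, 15))) = sqrt((833 + 1145) + (-1589*2125 + 25*(-4 + 14))) = sqrt(1978 + (-3376625 + 25*10)) = sqrt(1978 + (-3376625 + 250)) = sqrt(1978 - 3376375) = sqrt(-3374397) = 3*I*sqrt(374933)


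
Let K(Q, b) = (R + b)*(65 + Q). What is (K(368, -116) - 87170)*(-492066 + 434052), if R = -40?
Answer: 8975810052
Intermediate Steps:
K(Q, b) = (-40 + b)*(65 + Q)
(K(368, -116) - 87170)*(-492066 + 434052) = ((-2600 - 40*368 + 65*(-116) + 368*(-116)) - 87170)*(-492066 + 434052) = ((-2600 - 14720 - 7540 - 42688) - 87170)*(-58014) = (-67548 - 87170)*(-58014) = -154718*(-58014) = 8975810052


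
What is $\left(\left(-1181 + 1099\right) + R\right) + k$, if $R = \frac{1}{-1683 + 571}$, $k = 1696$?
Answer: $\frac{1794767}{1112} \approx 1614.0$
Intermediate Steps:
$R = - \frac{1}{1112}$ ($R = \frac{1}{-1112} = - \frac{1}{1112} \approx -0.00089928$)
$\left(\left(-1181 + 1099\right) + R\right) + k = \left(\left(-1181 + 1099\right) - \frac{1}{1112}\right) + 1696 = \left(-82 - \frac{1}{1112}\right) + 1696 = - \frac{91185}{1112} + 1696 = \frac{1794767}{1112}$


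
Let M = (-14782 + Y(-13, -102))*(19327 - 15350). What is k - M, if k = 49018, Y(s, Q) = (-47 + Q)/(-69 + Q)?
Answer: 10060539899/171 ≈ 5.8834e+7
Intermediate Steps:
Y(s, Q) = (-47 + Q)/(-69 + Q)
M = -10052157821/171 (M = (-14782 + (-47 - 102)/(-69 - 102))*(19327 - 15350) = (-14782 - 149/(-171))*3977 = (-14782 - 1/171*(-149))*3977 = (-14782 + 149/171)*3977 = -2527573/171*3977 = -10052157821/171 ≈ -5.8785e+7)
k - M = 49018 - 1*(-10052157821/171) = 49018 + 10052157821/171 = 10060539899/171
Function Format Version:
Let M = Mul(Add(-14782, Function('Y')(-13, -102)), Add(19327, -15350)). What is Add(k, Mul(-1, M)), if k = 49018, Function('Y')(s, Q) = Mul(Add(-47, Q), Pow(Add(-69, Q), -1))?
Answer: Rational(10060539899, 171) ≈ 5.8834e+7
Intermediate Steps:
Function('Y')(s, Q) = Mul(Pow(Add(-69, Q), -1), Add(-47, Q))
M = Rational(-10052157821, 171) (M = Mul(Add(-14782, Mul(Pow(Add(-69, -102), -1), Add(-47, -102))), Add(19327, -15350)) = Mul(Add(-14782, Mul(Pow(-171, -1), -149)), 3977) = Mul(Add(-14782, Mul(Rational(-1, 171), -149)), 3977) = Mul(Add(-14782, Rational(149, 171)), 3977) = Mul(Rational(-2527573, 171), 3977) = Rational(-10052157821, 171) ≈ -5.8785e+7)
Add(k, Mul(-1, M)) = Add(49018, Mul(-1, Rational(-10052157821, 171))) = Add(49018, Rational(10052157821, 171)) = Rational(10060539899, 171)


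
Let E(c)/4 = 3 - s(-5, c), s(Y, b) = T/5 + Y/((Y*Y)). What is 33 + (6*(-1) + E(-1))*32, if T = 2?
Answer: 997/5 ≈ 199.40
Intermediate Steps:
s(Y, b) = ⅖ + 1/Y (s(Y, b) = 2/5 + Y/((Y*Y)) = 2*(⅕) + Y/(Y²) = ⅖ + Y/Y² = ⅖ + 1/Y)
E(c) = 56/5 (E(c) = 4*(3 - (⅖ + 1/(-5))) = 4*(3 - (⅖ - ⅕)) = 4*(3 - 1*⅕) = 4*(3 - ⅕) = 4*(14/5) = 56/5)
33 + (6*(-1) + E(-1))*32 = 33 + (6*(-1) + 56/5)*32 = 33 + (-6 + 56/5)*32 = 33 + (26/5)*32 = 33 + 832/5 = 997/5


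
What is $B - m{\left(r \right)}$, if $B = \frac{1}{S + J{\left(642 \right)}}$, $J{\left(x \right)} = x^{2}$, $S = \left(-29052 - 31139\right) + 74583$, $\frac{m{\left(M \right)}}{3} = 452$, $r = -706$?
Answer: $- \frac{578409935}{426556} \approx -1356.0$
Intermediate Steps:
$m{\left(M \right)} = 1356$ ($m{\left(M \right)} = 3 \cdot 452 = 1356$)
$S = 14392$ ($S = -60191 + 74583 = 14392$)
$B = \frac{1}{426556}$ ($B = \frac{1}{14392 + 642^{2}} = \frac{1}{14392 + 412164} = \frac{1}{426556} \approx 2.3444 \cdot 10^{-6}$)
$B - m{\left(r \right)} = \frac{1}{426556} - 1356 = - \frac{578409935}{426556}$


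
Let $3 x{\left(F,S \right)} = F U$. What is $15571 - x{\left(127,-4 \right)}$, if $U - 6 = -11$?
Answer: $\frac{47348}{3} \approx 15783.0$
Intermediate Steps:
$U = -5$ ($U = 6 - 11 = -5$)
$x{\left(F,S \right)} = - \frac{5 F}{3}$ ($x{\left(F,S \right)} = \frac{F \left(-5\right)}{3} = \frac{\left(-5\right) F}{3} = - \frac{5 F}{3}$)
$15571 - x{\left(127,-4 \right)} = 15571 - \left(- \frac{5}{3}\right) 127 = 15571 - - \frac{635}{3} = 15571 + \frac{635}{3} = \frac{47348}{3}$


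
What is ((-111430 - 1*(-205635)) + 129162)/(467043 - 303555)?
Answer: 223367/163488 ≈ 1.3663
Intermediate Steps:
((-111430 - 1*(-205635)) + 129162)/(467043 - 303555) = ((-111430 + 205635) + 129162)/163488 = (94205 + 129162)*(1/163488) = 223367*(1/163488) = 223367/163488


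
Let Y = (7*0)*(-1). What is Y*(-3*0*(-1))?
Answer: 0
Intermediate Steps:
Y = 0 (Y = 0*(-1) = 0)
Y*(-3*0*(-1)) = 0*(-3*0*(-1)) = 0*(0*(-1)) = 0*0 = 0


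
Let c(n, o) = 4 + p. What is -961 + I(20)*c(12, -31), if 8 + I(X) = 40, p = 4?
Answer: -705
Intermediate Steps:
I(X) = 32 (I(X) = -8 + 40 = 32)
c(n, o) = 8 (c(n, o) = 4 + 4 = 8)
-961 + I(20)*c(12, -31) = -961 + 32*8 = -961 + 256 = -705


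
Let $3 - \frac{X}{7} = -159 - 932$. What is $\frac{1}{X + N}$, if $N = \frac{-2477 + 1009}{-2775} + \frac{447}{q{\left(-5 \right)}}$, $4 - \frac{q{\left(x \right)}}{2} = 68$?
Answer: $\frac{355200}{2719069079} \approx 0.00013063$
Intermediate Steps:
$X = 7658$ ($X = 21 - 7 \left(-159 - 932\right) = 21 - -7637 = 21 + 7637 = 7658$)
$q{\left(x \right)} = -128$ ($q{\left(x \right)} = 8 - 136 = -128$)
$N = - \frac{1052521}{355200}$ ($N = \frac{-2477 + 1009}{-2775} + \frac{447}{-128} = \left(-1468\right) \left(- \frac{1}{2775}\right) + 447 \left(- \frac{1}{128}\right) = \frac{1468}{2775} - \frac{447}{128} = - \frac{1052521}{355200} \approx -2.9632$)
$\frac{1}{X + N} = \frac{1}{7658 - \frac{1052521}{355200}} = \frac{1}{\frac{2719069079}{355200}} = \frac{355200}{2719069079}$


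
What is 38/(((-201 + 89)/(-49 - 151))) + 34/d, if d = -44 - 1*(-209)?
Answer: 78613/1155 ≈ 68.063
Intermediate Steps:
d = 165 (d = -44 + 209 = 165)
38/(((-201 + 89)/(-49 - 151))) + 34/d = 38/(((-201 + 89)/(-49 - 151))) + 34/165 = 38/((-112/(-200))) + 34*(1/165) = 38/((-112*(-1/200))) + 34/165 = 38/(14/25) + 34/165 = 38*(25/14) + 34/165 = 475/7 + 34/165 = 78613/1155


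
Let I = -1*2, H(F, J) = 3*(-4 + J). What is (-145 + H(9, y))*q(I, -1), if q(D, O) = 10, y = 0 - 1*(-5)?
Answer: -1420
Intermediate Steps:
y = 5 (y = 0 + 5 = 5)
H(F, J) = -12 + 3*J
I = -2
(-145 + H(9, y))*q(I, -1) = (-145 + (-12 + 3*5))*10 = (-145 + (-12 + 15))*10 = (-145 + 3)*10 = -142*10 = -1420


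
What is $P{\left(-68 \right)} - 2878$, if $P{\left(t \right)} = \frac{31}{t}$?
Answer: $- \frac{195735}{68} \approx -2878.5$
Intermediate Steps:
$P{\left(-68 \right)} - 2878 = \frac{31}{-68} - 2878 = 31 \left(- \frac{1}{68}\right) - 2878 = - \frac{31}{68} - 2878 = - \frac{195735}{68}$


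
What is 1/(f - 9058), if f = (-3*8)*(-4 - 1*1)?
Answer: -1/8938 ≈ -0.00011188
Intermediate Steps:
f = 120 (f = -24*(-4 - 1) = -24*(-5) = 120)
1/(f - 9058) = 1/(120 - 9058) = 1/(-8938) = -1/8938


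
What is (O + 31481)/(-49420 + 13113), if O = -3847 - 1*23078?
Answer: -4556/36307 ≈ -0.12549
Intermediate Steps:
O = -26925 (O = -3847 - 23078 = -26925)
(O + 31481)/(-49420 + 13113) = (-26925 + 31481)/(-49420 + 13113) = 4556/(-36307) = 4556*(-1/36307) = -4556/36307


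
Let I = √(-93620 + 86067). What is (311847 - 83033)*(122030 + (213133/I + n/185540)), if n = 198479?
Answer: 2590362642790353/92770 - 48767814262*I*√7553/7553 ≈ 2.7922e+10 - 5.6114e+8*I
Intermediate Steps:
I = I*√7553 (I = √(-7553) = I*√7553 ≈ 86.908*I)
(311847 - 83033)*(122030 + (213133/I + n/185540)) = (311847 - 83033)*(122030 + (213133/((I*√7553)) + 198479/185540)) = 228814*(122030 + (213133*(-I*√7553/7553) + 198479*(1/185540))) = 228814*(122030 + (-213133*I*√7553/7553 + 198479/185540)) = 228814*(122030 + (198479/185540 - 213133*I*√7553/7553)) = 228814*(22641644679/185540 - 213133*I*√7553/7553) = 2590362642790353/92770 - 48767814262*I*√7553/7553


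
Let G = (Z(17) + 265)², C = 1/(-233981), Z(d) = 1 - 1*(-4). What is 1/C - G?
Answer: -306881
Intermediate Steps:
Z(d) = 5 (Z(d) = 1 + 4 = 5)
C = -1/233981 ≈ -4.2739e-6
G = 72900 (G = (5 + 265)² = 270² = 72900)
1/C - G = 1/(-1/233981) - 1*72900 = -233981 - 72900 = -306881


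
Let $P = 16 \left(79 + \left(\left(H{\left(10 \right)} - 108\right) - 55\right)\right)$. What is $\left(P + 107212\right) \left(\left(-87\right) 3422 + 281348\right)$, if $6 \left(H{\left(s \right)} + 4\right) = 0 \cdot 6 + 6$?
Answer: $-1731850120$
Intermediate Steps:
$H{\left(s \right)} = -3$ ($H{\left(s \right)} = -4 + \frac{0 \cdot 6 + 6}{6} = -4 + \frac{0 + 6}{6} = -4 + \frac{1}{6} \cdot 6 = -4 + 1 = -3$)
$P = -1392$ ($P = 16 \left(79 - 166\right) = 16 \left(-87\right) = -1392$)
$\left(P + 107212\right) \left(\left(-87\right) 3422 + 281348\right) = \left(-1392 + 107212\right) \left(\left(-87\right) 3422 + 281348\right) = 105820 \left(-297714 + 281348\right) = 105820 \left(-16366\right) = -1731850120$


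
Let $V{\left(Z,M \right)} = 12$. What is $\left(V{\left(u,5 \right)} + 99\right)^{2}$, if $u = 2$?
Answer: $12321$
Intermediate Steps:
$\left(V{\left(u,5 \right)} + 99\right)^{2} = \left(12 + 99\right)^{2} = 111^{2} = 12321$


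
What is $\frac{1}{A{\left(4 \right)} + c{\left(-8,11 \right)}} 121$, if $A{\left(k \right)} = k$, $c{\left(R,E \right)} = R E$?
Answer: $- \frac{121}{84} \approx -1.4405$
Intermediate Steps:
$c{\left(R,E \right)} = E R$
$\frac{1}{A{\left(4 \right)} + c{\left(-8,11 \right)}} 121 = \frac{1}{4 + 11 \left(-8\right)} 121 = \frac{1}{4 - 88} \cdot 121 = \frac{1}{-84} \cdot 121 = \left(- \frac{1}{84}\right) 121 = - \frac{121}{84}$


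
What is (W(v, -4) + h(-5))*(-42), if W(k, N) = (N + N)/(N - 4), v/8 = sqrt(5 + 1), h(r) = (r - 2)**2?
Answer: -2100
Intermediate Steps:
h(r) = (-2 + r)**2
v = 8*sqrt(6) (v = 8*sqrt(5 + 1) = 8*sqrt(6) ≈ 19.596)
W(k, N) = 2*N/(-4 + N) (W(k, N) = (2*N)/(-4 + N) = 2*N/(-4 + N))
(W(v, -4) + h(-5))*(-42) = (2*(-4)/(-4 - 4) + (-2 - 5)**2)*(-42) = (2*(-4)/(-8) + (-7)**2)*(-42) = (2*(-4)*(-1/8) + 49)*(-42) = (1 + 49)*(-42) = 50*(-42) = -2100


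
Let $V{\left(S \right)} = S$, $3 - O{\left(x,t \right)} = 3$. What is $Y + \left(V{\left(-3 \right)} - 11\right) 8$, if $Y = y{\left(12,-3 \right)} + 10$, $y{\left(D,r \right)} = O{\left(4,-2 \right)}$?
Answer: $-102$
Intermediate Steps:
$O{\left(x,t \right)} = 0$ ($O{\left(x,t \right)} = 3 - 3 = 0$)
$y{\left(D,r \right)} = 0$
$Y = 10$ ($Y = 0 + 10 = 10$)
$Y + \left(V{\left(-3 \right)} - 11\right) 8 = 10 + \left(-3 - 11\right) 8 = 10 - 112 = -102$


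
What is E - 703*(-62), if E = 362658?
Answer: 406244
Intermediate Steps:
E - 703*(-62) = 362658 - 703*(-62) = 362658 - 1*(-43586) = 362658 + 43586 = 406244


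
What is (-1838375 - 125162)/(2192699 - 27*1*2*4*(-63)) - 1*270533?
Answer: -596880815168/2206307 ≈ -2.7053e+5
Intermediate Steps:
(-1838375 - 125162)/(2192699 - 27*1*2*4*(-63)) - 1*270533 = -1963537/(2192699 - 54*4*(-63)) - 270533 = -1963537/(2192699 - 27*8*(-63)) - 270533 = -1963537/(2192699 - 216*(-63)) - 270533 = -1963537/(2192699 + 13608) - 270533 = -1963537/2206307 - 270533 = -596880815168/2206307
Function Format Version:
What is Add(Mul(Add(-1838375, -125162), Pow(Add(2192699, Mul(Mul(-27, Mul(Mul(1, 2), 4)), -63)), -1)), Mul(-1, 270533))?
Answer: Rational(-596880815168, 2206307) ≈ -2.7053e+5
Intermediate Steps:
Add(Mul(Add(-1838375, -125162), Pow(Add(2192699, Mul(Mul(-27, Mul(Mul(1, 2), 4)), -63)), -1)), Mul(-1, 270533)) = Add(Mul(-1963537, Pow(Add(2192699, Mul(Mul(-27, Mul(2, 4)), -63)), -1)), -270533) = Add(Mul(-1963537, Pow(Add(2192699, Mul(Mul(-27, 8), -63)), -1)), -270533) = Add(Mul(-1963537, Pow(Add(2192699, Mul(-216, -63)), -1)), -270533) = Add(Mul(-1963537, Pow(Add(2192699, 13608), -1)), -270533) = Add(Mul(-1963537, Pow(2206307, -1)), -270533) = Add(Mul(-1963537, Rational(1, 2206307)), -270533) = Add(Rational(-1963537, 2206307), -270533) = Rational(-596880815168, 2206307)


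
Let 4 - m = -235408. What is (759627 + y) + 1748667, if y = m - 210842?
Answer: 2532864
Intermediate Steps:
m = 235412 (m = 4 - 1*(-235408) = 4 + 235408 = 235412)
y = 24570 (y = 235412 - 210842 = 24570)
(759627 + y) + 1748667 = (759627 + 24570) + 1748667 = 784197 + 1748667 = 2532864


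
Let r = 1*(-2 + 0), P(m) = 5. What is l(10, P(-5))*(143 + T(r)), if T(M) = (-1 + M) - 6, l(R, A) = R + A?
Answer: 2010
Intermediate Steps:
l(R, A) = A + R
r = -2 (r = 1*(-2) = -2)
T(M) = -7 + M
l(10, P(-5))*(143 + T(r)) = (5 + 10)*(143 + (-7 - 2)) = 15*(143 - 9) = 15*134 = 2010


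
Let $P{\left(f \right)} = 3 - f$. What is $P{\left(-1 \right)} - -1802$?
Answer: $1806$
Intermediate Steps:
$P{\left(-1 \right)} - -1802 = \left(3 - -1\right) - -1802 = \left(3 + 1\right) + 1802 = 4 + 1802 = 1806$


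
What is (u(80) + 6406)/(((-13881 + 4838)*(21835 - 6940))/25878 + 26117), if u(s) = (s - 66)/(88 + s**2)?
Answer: 89628759223/292587303634 ≈ 0.30633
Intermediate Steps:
u(s) = (-66 + s)/(88 + s**2)
(u(80) + 6406)/(((-13881 + 4838)*(21835 - 6940))/25878 + 26117) = ((-66 + 80)/(88 + 80**2) + 6406)/(((-13881 + 4838)*(21835 - 6940))/25878 + 26117) = (14/(88 + 6400) + 6406)/(-9043*14895*(1/25878) + 26117) = (14/6488 + 6406)/(-134695485*1/25878 + 26117) = ((1/6488)*14 + 6406)/(-44898495/8626 + 26117) = (7/3244 + 6406)/(180386747/8626) = (20781071/3244)*(8626/180386747) = 89628759223/292587303634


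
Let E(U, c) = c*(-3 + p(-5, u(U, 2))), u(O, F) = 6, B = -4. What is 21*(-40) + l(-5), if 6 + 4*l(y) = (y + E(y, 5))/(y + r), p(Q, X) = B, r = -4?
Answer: -15127/18 ≈ -840.39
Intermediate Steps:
p(Q, X) = -4
E(U, c) = -7*c (E(U, c) = c*(-3 - 4) = c*(-7) = -7*c)
l(y) = -3/2 + (-35 + y)/(4*(-4 + y)) (l(y) = -3/2 + ((y - 7*5)/(y - 4))/4 = -3/2 + ((y - 35)/(-4 + y))/4 = -3/2 + ((-35 + y)/(-4 + y))/4 = -3/2 + (-35 + y)/(4*(-4 + y)))
21*(-40) + l(-5) = 21*(-40) + (-11 - 5*(-5))/(4*(-4 - 5)) = -840 + (¼)*(-11 + 25)/(-9) = -840 + (¼)*(-⅑)*14 = -840 - 7/18 = -15127/18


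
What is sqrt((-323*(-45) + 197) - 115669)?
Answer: I*sqrt(100937) ≈ 317.71*I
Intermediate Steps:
sqrt((-323*(-45) + 197) - 115669) = sqrt((14535 + 197) - 115669) = sqrt(14732 - 115669) = sqrt(-100937) = I*sqrt(100937)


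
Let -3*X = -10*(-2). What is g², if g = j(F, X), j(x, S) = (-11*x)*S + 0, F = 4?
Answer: 774400/9 ≈ 86045.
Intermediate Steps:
X = -20/3 (X = -(-10)*(-2)/3 = -⅓*20 = -20/3 ≈ -6.6667)
j(x, S) = -11*S*x (j(x, S) = -11*S*x + 0 = -11*S*x)
g = 880/3 (g = -11*(-20/3)*4 = 880/3 ≈ 293.33)
g² = (880/3)² = 774400/9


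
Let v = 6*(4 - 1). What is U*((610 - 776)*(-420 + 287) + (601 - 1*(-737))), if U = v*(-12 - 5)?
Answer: -7165296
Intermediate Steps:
v = 18 (v = 6*3 = 18)
U = -306 (U = 18*(-12 - 5) = 18*(-17) = -306)
U*((610 - 776)*(-420 + 287) + (601 - 1*(-737))) = -306*((610 - 776)*(-420 + 287) + (601 - 1*(-737))) = -306*(-166*(-133) + (601 + 737)) = -306*(22078 + 1338) = -306*23416 = -7165296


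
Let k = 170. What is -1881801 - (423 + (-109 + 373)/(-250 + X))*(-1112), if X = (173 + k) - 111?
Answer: -4283203/3 ≈ -1.4277e+6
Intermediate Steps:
X = 232 (X = (173 + 170) - 111 = 343 - 111 = 232)
-1881801 - (423 + (-109 + 373)/(-250 + X))*(-1112) = -1881801 - (423 + (-109 + 373)/(-250 + 232))*(-1112) = -1881801 - (423 + 264/(-18))*(-1112) = -1881801 - (423 + 264*(-1/18))*(-1112) = -1881801 - (423 - 44/3)*(-1112) = -1881801 - 1225*(-1112)/3 = -1881801 - 1*(-1362200/3) = -1881801 + 1362200/3 = -4283203/3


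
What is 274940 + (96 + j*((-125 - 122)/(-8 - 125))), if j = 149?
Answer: 1927189/7 ≈ 2.7531e+5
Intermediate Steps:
274940 + (96 + j*((-125 - 122)/(-8 - 125))) = 274940 + (96 + 149*((-125 - 122)/(-8 - 125))) = 274940 + (96 + 149*(-247/(-133))) = 274940 + (96 + 149*(-247*(-1/133))) = 274940 + (96 + 149*(13/7)) = 274940 + (96 + 1937/7) = 274940 + 2609/7 = 1927189/7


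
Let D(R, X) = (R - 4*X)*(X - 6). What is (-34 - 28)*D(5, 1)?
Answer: 310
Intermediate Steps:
D(R, X) = (-6 + X)*(R - 4*X) (D(R, X) = (R - 4*X)*(-6 + X) = (-6 + X)*(R - 4*X))
(-34 - 28)*D(5, 1) = (-34 - 28)*(-6*5 - 4*1² + 24*1 + 5*1) = -62*(-30 - 4*1 + 24 + 5) = -62*(-30 - 4 + 24 + 5) = -62*(-5) = 310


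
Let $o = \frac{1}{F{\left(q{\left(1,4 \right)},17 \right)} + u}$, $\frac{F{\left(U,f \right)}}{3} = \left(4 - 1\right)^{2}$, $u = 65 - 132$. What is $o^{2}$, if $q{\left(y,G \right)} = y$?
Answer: $\frac{1}{1600} \approx 0.000625$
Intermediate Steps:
$u = -67$
$F{\left(U,f \right)} = 27$ ($F{\left(U,f \right)} = 3 \left(4 - 1\right)^{2} = 3 \cdot 3^{2} = 3 \cdot 9 = 27$)
$o = - \frac{1}{40}$ ($o = \frac{1}{27 - 67} = \frac{1}{-40} = - \frac{1}{40} \approx -0.025$)
$o^{2} = \left(- \frac{1}{40}\right)^{2} = \frac{1}{1600}$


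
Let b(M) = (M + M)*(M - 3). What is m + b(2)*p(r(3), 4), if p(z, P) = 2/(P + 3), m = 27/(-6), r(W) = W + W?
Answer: -79/14 ≈ -5.6429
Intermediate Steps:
r(W) = 2*W
m = -9/2 (m = 27*(-⅙) = -9/2 ≈ -4.5000)
p(z, P) = 2/(3 + P)
b(M) = 2*M*(-3 + M) (b(M) = (2*M)*(-3 + M) = 2*M*(-3 + M))
m + b(2)*p(r(3), 4) = -9/2 + (2*2*(-3 + 2))*(2/(3 + 4)) = -9/2 + (2*2*(-1))*(2/7) = -9/2 - 8/7 = -79/14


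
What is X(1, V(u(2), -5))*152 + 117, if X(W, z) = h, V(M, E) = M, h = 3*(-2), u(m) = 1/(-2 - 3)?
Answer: -795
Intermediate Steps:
u(m) = -1/5 (u(m) = 1/(-5) = -1/5)
h = -6
X(W, z) = -6
X(1, V(u(2), -5))*152 + 117 = -6*152 + 117 = -912 + 117 = -795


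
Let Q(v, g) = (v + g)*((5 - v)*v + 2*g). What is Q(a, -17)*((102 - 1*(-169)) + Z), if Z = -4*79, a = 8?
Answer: -23490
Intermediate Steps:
Q(v, g) = (g + v)*(2*g + v*(5 - v)) (Q(v, g) = (g + v)*(v*(5 - v) + 2*g) = (g + v)*(2*g + v*(5 - v)))
Z = -316
Q(a, -17)*((102 - 1*(-169)) + Z) = (-1*8³ + 2*(-17)² + 5*8² - 1*(-17)*8² + 7*(-17)*8)*((102 - 1*(-169)) - 316) = (-1*512 + 2*289 + 5*64 - 1*(-17)*64 - 952)*((102 + 169) - 316) = (-512 + 578 + 320 + 1088 - 952)*(271 - 316) = 522*(-45) = -23490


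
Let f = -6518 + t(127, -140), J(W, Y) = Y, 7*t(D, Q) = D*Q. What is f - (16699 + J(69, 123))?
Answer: -25880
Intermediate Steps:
t(D, Q) = D*Q/7 (t(D, Q) = (D*Q)/7 = D*Q/7)
f = -9058 (f = -6518 + (⅐)*127*(-140) = -6518 - 2540 = -9058)
f - (16699 + J(69, 123)) = -9058 - (16699 + 123) = -9058 - 1*16822 = -9058 - 16822 = -25880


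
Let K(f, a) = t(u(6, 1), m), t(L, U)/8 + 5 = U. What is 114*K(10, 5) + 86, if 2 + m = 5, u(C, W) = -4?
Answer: -1738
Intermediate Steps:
m = 3 (m = -2 + 5 = 3)
t(L, U) = -40 + 8*U
K(f, a) = -16 (K(f, a) = -40 + 8*3 = -40 + 24 = -16)
114*K(10, 5) + 86 = 114*(-16) + 86 = -1824 + 86 = -1738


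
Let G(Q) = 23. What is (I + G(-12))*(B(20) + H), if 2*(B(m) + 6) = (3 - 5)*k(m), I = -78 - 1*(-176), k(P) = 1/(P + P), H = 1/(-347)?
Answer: -10123707/13880 ≈ -729.37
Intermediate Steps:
H = -1/347 ≈ -0.0028818
k(P) = 1/(2*P)
I = 98 (I = -78 + 176 = 98)
B(m) = -6 - 1/(2*m) (B(m) = -6 + ((3 - 5)*(1/(2*m)))/2 = -6 + (-1/m)/2 = -6 - 1/(2*m))
(I + G(-12))*(B(20) + H) = (98 + 23)*((-6 - 1/2/20) - 1/347) = 121*((-6 - 1/2*1/20) - 1/347) = 121*((-6 - 1/40) - 1/347) = 121*(-241/40 - 1/347) = 121*(-83667/13880) = -10123707/13880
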